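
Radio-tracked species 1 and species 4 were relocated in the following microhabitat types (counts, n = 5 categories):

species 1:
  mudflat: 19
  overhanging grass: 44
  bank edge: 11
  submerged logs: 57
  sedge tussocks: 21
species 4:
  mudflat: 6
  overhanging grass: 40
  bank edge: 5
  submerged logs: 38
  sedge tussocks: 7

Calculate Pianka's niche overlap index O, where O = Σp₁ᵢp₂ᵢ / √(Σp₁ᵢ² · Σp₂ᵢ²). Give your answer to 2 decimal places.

0.97

Proportions for species 1 (n=152): 19/152=0.1250, 44/152=0.2895, 11/152=0.0724, 57/152=0.3750, 21/152=0.1382
Proportions for species 4 (n=96): 6/96=0.0625, 40/96=0.4167, 5/96=0.0521, 38/96=0.3958, 7/96=0.0729
Σ p₁ᵢp₂ᵢ = 0.007813 + 0.120635 + 0.003772 + 0.148425 + 0.010075 = 0.290720
Σp_1ᵢ² = 0.1250² + 0.2895² + 0.0724² + 0.3750² + 0.1382² = 0.015625 + 0.083810 + 0.005242 + 0.140625 + 0.019099 = 0.264401
Σp_2ᵢ² = 0.0625² + 0.4167² + 0.0521² + 0.3958² + 0.0729² = 0.003906 + 0.173639 + 0.002714 + 0.156658 + 0.005314 = 0.342231
O = 0.290720 / √(0.264401 × 0.342231) = 0.290720 / 0.3008093 = 0.9665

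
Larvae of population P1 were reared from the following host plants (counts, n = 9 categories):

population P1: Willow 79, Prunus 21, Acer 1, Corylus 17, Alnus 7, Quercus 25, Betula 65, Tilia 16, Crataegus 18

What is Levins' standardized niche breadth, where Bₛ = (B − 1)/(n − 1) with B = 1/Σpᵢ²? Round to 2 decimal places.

0.50

Proportions for population P1 (n=249): 79/249=0.3173, 21/249=0.0843, 1/249=0.0040, 17/249=0.0683, 7/249=0.0281, 25/249=0.1004, 65/249=0.2610, 16/249=0.0643, 18/249=0.0723
Σpᵢ² = 0.3173² + 0.0843² + 0.0040² + 0.0683² + 0.0281² + 0.1004² + 0.2610² + 0.0643² + 0.0723² = 0.100679 + 0.007106 + 0.000016 + 0.004665 + 0.000790 + 0.010080 + 0.068121 + 0.004134 + 0.005227 = 0.200818
B = 1 / 0.200818 = 4.9796
Bₛ = (B − 1)/(n − 1) = (4.9796 − 1)/(9 − 1) = 3.9796/8 = 0.4975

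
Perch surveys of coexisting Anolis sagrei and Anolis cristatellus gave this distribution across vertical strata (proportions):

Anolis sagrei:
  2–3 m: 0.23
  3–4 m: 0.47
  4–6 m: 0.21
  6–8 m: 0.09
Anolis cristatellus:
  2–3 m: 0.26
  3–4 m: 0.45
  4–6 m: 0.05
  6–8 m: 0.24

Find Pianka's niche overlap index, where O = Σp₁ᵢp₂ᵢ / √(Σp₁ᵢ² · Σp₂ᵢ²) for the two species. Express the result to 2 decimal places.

Σ p₁ᵢp₂ᵢ = 0.0598 + 0.2115 + 0.0105 + 0.0216 = 0.3034
Σp_1ᵢ² = 0.23² + 0.47² + 0.21² + 0.09² = 0.0529 + 0.2209 + 0.0441 + 0.0081 = 0.3260
Σp_2ᵢ² = 0.26² + 0.45² + 0.05² + 0.24² = 0.0676 + 0.2025 + 0.0025 + 0.0576 = 0.3302
O = 0.3034 / √(0.3260 × 0.3302) = 0.3034 / 0.32809 = 0.9247

0.92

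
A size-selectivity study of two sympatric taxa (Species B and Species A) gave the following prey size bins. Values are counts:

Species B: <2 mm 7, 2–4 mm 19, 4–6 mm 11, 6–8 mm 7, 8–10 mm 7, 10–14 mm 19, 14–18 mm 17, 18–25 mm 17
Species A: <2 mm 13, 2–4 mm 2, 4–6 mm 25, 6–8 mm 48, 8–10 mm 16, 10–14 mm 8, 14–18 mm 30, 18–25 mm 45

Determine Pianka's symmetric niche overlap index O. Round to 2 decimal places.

Proportions for Species B (n=104): 7/104=0.0673, 19/104=0.1827, 11/104=0.1058, 7/104=0.0673, 7/104=0.0673, 19/104=0.1827, 17/104=0.1635, 17/104=0.1635
Proportions for Species A (n=187): 13/187=0.0695, 2/187=0.0107, 25/187=0.1337, 48/187=0.2567, 16/187=0.0856, 8/187=0.0428, 30/187=0.1604, 45/187=0.2406
Σ p₁ᵢp₂ᵢ = 0.004677 + 0.001955 + 0.014145 + 0.017276 + 0.005761 + 0.007820 + 0.026225 + 0.039338 = 0.117197
Σp_1ᵢ² = 0.0673² + 0.1827² + 0.1058² + 0.0673² + 0.0673² + 0.1827² + 0.1635² + 0.1635² = 0.004529 + 0.033379 + 0.011194 + 0.004529 + 0.004529 + 0.033379 + 0.026732 + 0.026732 = 0.145003
Σp_2ᵢ² = 0.0695² + 0.0107² + 0.1337² + 0.2567² + 0.0856² + 0.0428² + 0.1604² + 0.2406² = 0.004830 + 0.000114 + 0.017876 + 0.065895 + 0.007327 + 0.001832 + 0.025728 + 0.057888 = 0.181490
O = 0.117197 / √(0.145003 × 0.181490) = 0.117197 / 0.1622239 = 0.7224

0.72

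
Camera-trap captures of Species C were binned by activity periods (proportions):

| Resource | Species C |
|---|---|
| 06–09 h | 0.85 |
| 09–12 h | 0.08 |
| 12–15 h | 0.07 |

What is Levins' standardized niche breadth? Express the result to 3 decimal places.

0.181

Σpᵢ² = 0.85² + 0.08² + 0.07² = 0.7225 + 0.0064 + 0.0049 = 0.7338
B = 1 / 0.7338 = 1.36277
Bₛ = (B − 1)/(n − 1) = (1.36277 − 1)/(3 − 1) = 0.36277/2 = 0.18139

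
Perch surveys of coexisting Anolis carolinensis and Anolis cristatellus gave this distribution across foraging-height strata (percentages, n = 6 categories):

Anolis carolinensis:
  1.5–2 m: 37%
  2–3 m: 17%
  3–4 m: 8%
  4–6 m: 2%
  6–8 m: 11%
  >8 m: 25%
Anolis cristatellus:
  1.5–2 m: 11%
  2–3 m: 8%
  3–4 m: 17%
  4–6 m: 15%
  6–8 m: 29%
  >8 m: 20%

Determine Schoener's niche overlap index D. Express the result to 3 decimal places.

0.600

Convert percentages to proportions (divide by 100).
Σ|p₁ᵢ − p₂ᵢ| = 0.26 + 0.09 + 0.09 + 0.13 + 0.18 + 0.05 = 0.80
D = 1 − ½ × 0.80 = 1 − 0.400 = 0.60000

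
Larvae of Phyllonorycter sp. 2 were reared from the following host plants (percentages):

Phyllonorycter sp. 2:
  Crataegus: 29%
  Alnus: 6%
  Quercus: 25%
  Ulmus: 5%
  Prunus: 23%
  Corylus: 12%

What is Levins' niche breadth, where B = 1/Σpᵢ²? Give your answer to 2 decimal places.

4.55

Convert percentages to proportions (divide by 100).
Σpᵢ² = 0.29² + 0.06² + 0.25² + 0.05² + 0.23² + 0.12² = 0.0841 + 0.0036 + 0.0625 + 0.0025 + 0.0529 + 0.0144 = 0.2200
B = 1 / 0.2200 = 4.5455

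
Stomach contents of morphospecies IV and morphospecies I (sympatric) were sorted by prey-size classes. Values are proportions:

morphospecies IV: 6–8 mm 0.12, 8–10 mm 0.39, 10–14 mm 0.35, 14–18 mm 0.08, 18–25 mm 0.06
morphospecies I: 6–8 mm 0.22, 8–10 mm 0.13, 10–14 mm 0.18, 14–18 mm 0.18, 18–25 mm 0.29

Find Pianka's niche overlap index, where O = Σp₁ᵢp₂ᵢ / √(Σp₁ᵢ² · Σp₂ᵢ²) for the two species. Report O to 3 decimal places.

Σ p₁ᵢp₂ᵢ = 0.0264 + 0.0507 + 0.0630 + 0.0144 + 0.0174 = 0.1719
Σp_1ᵢ² = 0.12² + 0.39² + 0.35² + 0.08² + 0.06² = 0.0144 + 0.1521 + 0.1225 + 0.0064 + 0.0036 = 0.2990
Σp_2ᵢ² = 0.22² + 0.13² + 0.18² + 0.18² + 0.29² = 0.0484 + 0.0169 + 0.0324 + 0.0324 + 0.0841 = 0.2142
O = 0.1719 / √(0.2990 × 0.2142) = 0.1719 / 0.253073 = 0.67925

0.679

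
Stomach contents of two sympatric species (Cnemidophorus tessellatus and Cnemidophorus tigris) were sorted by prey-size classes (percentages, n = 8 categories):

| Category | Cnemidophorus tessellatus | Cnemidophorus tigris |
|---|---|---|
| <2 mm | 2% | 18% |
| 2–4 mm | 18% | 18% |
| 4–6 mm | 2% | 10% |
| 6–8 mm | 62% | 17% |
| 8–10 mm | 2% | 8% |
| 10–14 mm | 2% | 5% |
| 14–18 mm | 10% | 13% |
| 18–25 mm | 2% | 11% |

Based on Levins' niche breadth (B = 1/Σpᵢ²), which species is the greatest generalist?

Convert percentages to proportions (divide by 100).
Σp_tessᵢ² = 0.02² + 0.18² + 0.02² + 0.62² + 0.02² + 0.02² + 0.10² + 0.02² = 0.0004 + 0.0324 + 0.0004 + 0.3844 + 0.0004 + 0.0004 + 0.0100 + 0.0004 = 0.4288
B_tess = 1 / 0.4288 = 2.3321
Σp_tigrᵢ² = 0.18² + 0.18² + 0.10² + 0.17² + 0.08² + 0.05² + 0.13² + 0.11² = 0.0324 + 0.0324 + 0.0100 + 0.0289 + 0.0064 + 0.0025 + 0.0169 + 0.0121 = 0.1416
B_tigr = 1 / 0.1416 = 7.0621
Highest B → broadest niche (most generalist): Cnemidophorus tigris (B = 7.06).

Cnemidophorus tigris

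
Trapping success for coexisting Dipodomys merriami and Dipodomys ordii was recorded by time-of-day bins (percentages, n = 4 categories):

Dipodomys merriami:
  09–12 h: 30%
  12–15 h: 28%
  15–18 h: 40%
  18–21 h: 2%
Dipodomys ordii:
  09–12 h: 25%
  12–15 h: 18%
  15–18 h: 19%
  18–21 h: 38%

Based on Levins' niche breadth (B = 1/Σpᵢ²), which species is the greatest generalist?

Convert percentages to proportions (divide by 100).
Σp_merrᵢ² = 0.30² + 0.28² + 0.40² + 0.02² = 0.0900 + 0.0784 + 0.1600 + 0.0004 = 0.3288
B_merr = 1 / 0.3288 = 3.0414
Σp_ordiᵢ² = 0.25² + 0.18² + 0.19² + 0.38² = 0.0625 + 0.0324 + 0.0361 + 0.1444 = 0.2754
B_ordi = 1 / 0.2754 = 3.6311
Highest B → broadest niche (most generalist): Dipodomys ordii (B = 3.63).

Dipodomys ordii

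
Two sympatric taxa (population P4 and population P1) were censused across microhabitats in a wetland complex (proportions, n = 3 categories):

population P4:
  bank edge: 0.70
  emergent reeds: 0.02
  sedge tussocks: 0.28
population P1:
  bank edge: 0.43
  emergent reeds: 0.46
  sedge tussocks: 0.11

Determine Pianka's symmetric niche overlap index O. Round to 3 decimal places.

Σ p₁ᵢp₂ᵢ = 0.3010 + 0.0092 + 0.0308 = 0.3410
Σp_1ᵢ² = 0.70² + 0.02² + 0.28² = 0.4900 + 0.0004 + 0.0784 = 0.5688
Σp_2ᵢ² = 0.43² + 0.46² + 0.11² = 0.1849 + 0.2116 + 0.0121 = 0.4086
O = 0.3410 / √(0.5688 × 0.4086) = 0.3410 / 0.482091 = 0.70734

0.707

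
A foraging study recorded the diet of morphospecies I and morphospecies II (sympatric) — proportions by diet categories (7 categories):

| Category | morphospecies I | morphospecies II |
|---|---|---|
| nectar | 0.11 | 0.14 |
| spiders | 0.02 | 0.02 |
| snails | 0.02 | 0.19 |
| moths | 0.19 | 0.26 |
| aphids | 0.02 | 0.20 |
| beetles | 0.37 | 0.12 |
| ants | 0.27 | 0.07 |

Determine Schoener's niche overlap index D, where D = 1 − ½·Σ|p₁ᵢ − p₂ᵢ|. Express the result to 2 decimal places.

0.55

Σ|p₁ᵢ − p₂ᵢ| = 0.03 + 0.00 + 0.17 + 0.07 + 0.18 + 0.25 + 0.20 = 0.90
D = 1 − ½ × 0.90 = 1 − 0.450 = 0.5500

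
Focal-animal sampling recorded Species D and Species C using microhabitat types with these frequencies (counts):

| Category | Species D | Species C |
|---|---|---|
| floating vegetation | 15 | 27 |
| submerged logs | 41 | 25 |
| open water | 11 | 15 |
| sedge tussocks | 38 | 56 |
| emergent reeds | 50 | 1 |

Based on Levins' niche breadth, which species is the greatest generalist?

Proportions for Species D (n=155): 15/155=0.0968, 41/155=0.2645, 11/155=0.0710, 38/155=0.2452, 50/155=0.3226
Proportions for Species C (n=124): 27/124=0.2177, 25/124=0.2016, 15/124=0.1210, 56/124=0.4516, 1/124=0.0081
Σp_Dᵢ² = 0.0968² + 0.2645² + 0.0710² + 0.2452² + 0.3226² = 0.009370 + 0.069960 + 0.005041 + 0.060123 + 0.104071 = 0.248565
B_D = 1 / 0.248565 = 4.0231
Σp_Cᵢ² = 0.2177² + 0.2016² + 0.1210² + 0.4516² + 0.0081² = 0.047393 + 0.040643 + 0.014641 + 0.203943 + 0.000066 = 0.306686
B_C = 1 / 0.306686 = 3.2607
Highest B → broadest niche (most generalist): Species D (B = 4.02).

Species D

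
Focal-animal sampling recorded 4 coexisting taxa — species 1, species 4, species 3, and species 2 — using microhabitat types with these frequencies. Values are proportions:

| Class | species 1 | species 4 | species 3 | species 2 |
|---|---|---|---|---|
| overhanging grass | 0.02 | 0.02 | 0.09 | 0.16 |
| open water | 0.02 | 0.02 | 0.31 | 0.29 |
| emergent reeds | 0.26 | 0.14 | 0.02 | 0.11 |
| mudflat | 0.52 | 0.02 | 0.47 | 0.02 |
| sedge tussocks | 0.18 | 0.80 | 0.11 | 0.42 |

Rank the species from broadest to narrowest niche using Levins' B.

species 2 > species 3 > species 1 > species 4

Σp_1ᵢ² = 0.02² + 0.02² + 0.26² + 0.52² + 0.18² = 0.0004 + 0.0004 + 0.0676 + 0.2704 + 0.0324 = 0.3712
B_1 = 1 / 0.3712 = 2.6940
Σp_4ᵢ² = 0.02² + 0.02² + 0.14² + 0.02² + 0.80² = 0.0004 + 0.0004 + 0.0196 + 0.0004 + 0.6400 = 0.6608
B_4 = 1 / 0.6608 = 1.5133
Σp_3ᵢ² = 0.09² + 0.31² + 0.02² + 0.47² + 0.11² = 0.0081 + 0.0961 + 0.0004 + 0.2209 + 0.0121 = 0.3376
B_3 = 1 / 0.3376 = 2.9621
Σp_2ᵢ² = 0.16² + 0.29² + 0.11² + 0.02² + 0.42² = 0.0256 + 0.0841 + 0.0121 + 0.0004 + 0.1764 = 0.2986
B_2 = 1 / 0.2986 = 3.3490
Ranking by B (broadest → narrowest): species 2 (3.35) > species 3 (2.96) > species 1 (2.69) > species 4 (1.51)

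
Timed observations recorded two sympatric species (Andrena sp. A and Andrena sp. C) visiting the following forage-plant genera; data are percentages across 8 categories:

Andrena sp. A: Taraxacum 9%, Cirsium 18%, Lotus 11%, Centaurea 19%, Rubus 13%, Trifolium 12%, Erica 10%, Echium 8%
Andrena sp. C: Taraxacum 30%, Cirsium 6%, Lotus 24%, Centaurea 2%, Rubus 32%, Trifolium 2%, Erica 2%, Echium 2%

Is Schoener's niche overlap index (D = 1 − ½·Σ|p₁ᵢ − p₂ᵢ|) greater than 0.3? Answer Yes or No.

Convert percentages to proportions (divide by 100).
Σ|p₁ᵢ − p₂ᵢ| = 0.21 + 0.12 + 0.13 + 0.17 + 0.19 + 0.10 + 0.08 + 0.06 = 1.06
D = 1 − ½ × 1.06 = 1 − 0.530 = 0.4700
D = 0.4700 > 0.3 → Yes.

Yes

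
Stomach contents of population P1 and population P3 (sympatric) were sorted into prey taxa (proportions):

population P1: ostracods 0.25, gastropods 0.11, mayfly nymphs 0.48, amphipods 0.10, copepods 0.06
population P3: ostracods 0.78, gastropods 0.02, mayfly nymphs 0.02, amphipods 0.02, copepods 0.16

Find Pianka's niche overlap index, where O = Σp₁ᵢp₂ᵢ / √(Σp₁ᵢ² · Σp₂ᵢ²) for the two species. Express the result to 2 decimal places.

Σ p₁ᵢp₂ᵢ = 0.1950 + 0.0022 + 0.0096 + 0.0020 + 0.0096 = 0.2184
Σp_1ᵢ² = 0.25² + 0.11² + 0.48² + 0.10² + 0.06² = 0.0625 + 0.0121 + 0.2304 + 0.0100 + 0.0036 = 0.3186
Σp_2ᵢ² = 0.78² + 0.02² + 0.02² + 0.02² + 0.16² = 0.6084 + 0.0004 + 0.0004 + 0.0004 + 0.0256 = 0.6352
O = 0.2184 / √(0.3186 × 0.6352) = 0.2184 / 0.44986 = 0.4855

0.49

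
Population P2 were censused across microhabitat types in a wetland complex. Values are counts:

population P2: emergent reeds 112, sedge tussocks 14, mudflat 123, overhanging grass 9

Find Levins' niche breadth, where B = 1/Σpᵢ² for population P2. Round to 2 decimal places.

2.38

Proportions for population P2 (n=258): 112/258=0.4341, 14/258=0.0543, 123/258=0.4767, 9/258=0.0349
Σpᵢ² = 0.4341² + 0.0543² + 0.4767² + 0.0349² = 0.188443 + 0.002948 + 0.227243 + 0.001218 = 0.419852
B = 1 / 0.419852 = 2.3818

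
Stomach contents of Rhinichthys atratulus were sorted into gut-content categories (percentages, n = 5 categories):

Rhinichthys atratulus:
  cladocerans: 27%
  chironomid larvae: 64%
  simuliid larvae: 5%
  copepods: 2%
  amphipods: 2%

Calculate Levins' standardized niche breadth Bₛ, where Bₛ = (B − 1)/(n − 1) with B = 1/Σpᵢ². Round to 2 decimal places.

Convert percentages to proportions (divide by 100).
Σpᵢ² = 0.27² + 0.64² + 0.05² + 0.02² + 0.02² = 0.0729 + 0.4096 + 0.0025 + 0.0004 + 0.0004 = 0.4858
B = 1 / 0.4858 = 2.0585
Bₛ = (B − 1)/(n − 1) = (2.0585 − 1)/(5 − 1) = 1.0585/4 = 0.2646

0.26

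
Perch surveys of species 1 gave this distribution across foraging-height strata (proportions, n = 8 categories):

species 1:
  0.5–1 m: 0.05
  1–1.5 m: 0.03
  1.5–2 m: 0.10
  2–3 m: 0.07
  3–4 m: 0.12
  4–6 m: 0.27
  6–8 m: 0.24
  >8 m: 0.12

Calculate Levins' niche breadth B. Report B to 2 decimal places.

5.63

Σpᵢ² = 0.05² + 0.03² + 0.10² + 0.07² + 0.12² + 0.27² + 0.24² + 0.12² = 0.0025 + 0.0009 + 0.0100 + 0.0049 + 0.0144 + 0.0729 + 0.0576 + 0.0144 = 0.1776
B = 1 / 0.1776 = 5.6306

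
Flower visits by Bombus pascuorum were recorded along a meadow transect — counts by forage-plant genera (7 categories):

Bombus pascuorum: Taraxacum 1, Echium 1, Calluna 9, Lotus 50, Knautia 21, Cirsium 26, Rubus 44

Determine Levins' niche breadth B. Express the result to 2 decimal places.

Proportions for Bombus pascuorum (n=152): 1/152=0.0066, 1/152=0.0066, 9/152=0.0592, 50/152=0.3289, 21/152=0.1382, 26/152=0.1711, 44/152=0.2895
Σpᵢ² = 0.0066² + 0.0066² + 0.0592² + 0.3289² + 0.1382² + 0.1711² + 0.2895² = 0.000044 + 0.000044 + 0.003505 + 0.108175 + 0.019099 + 0.029275 + 0.083810 = 0.243952
B = 1 / 0.243952 = 4.0992

4.10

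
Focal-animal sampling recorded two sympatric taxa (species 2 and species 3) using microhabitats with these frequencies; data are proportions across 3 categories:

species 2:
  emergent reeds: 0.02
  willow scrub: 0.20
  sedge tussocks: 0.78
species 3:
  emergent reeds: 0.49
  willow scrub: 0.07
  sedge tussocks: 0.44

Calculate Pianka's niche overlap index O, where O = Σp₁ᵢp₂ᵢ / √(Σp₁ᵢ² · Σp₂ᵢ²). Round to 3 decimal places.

0.688

Σ p₁ᵢp₂ᵢ = 0.0098 + 0.0140 + 0.3432 = 0.3670
Σp_1ᵢ² = 0.02² + 0.20² + 0.78² = 0.0004 + 0.0400 + 0.6084 = 0.6488
Σp_2ᵢ² = 0.49² + 0.07² + 0.44² = 0.2401 + 0.0049 + 0.1936 = 0.4386
O = 0.3670 / √(0.6488 × 0.4386) = 0.3670 / 0.533445 = 0.68798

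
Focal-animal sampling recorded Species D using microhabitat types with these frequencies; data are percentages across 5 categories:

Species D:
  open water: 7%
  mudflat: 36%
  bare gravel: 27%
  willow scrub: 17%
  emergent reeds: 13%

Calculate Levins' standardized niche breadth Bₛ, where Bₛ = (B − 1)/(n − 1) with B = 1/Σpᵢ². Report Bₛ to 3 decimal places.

0.737

Convert percentages to proportions (divide by 100).
Σpᵢ² = 0.07² + 0.36² + 0.27² + 0.17² + 0.13² = 0.0049 + 0.1296 + 0.0729 + 0.0289 + 0.0169 = 0.2532
B = 1 / 0.2532 = 3.94945
Bₛ = (B − 1)/(n − 1) = (3.94945 − 1)/(5 − 1) = 2.94945/4 = 0.73736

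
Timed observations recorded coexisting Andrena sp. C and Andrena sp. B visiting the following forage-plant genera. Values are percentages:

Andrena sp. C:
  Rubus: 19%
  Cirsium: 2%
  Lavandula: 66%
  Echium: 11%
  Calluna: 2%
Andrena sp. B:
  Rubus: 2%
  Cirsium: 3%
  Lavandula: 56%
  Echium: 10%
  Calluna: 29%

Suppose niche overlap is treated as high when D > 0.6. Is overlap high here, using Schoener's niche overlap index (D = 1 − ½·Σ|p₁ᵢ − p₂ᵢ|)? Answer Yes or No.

Yes

Convert percentages to proportions (divide by 100).
Σ|p₁ᵢ − p₂ᵢ| = 0.17 + 0.01 + 0.10 + 0.01 + 0.27 = 0.56
D = 1 − ½ × 0.56 = 1 − 0.280 = 0.7200
D = 0.7200 > 0.6 → Yes.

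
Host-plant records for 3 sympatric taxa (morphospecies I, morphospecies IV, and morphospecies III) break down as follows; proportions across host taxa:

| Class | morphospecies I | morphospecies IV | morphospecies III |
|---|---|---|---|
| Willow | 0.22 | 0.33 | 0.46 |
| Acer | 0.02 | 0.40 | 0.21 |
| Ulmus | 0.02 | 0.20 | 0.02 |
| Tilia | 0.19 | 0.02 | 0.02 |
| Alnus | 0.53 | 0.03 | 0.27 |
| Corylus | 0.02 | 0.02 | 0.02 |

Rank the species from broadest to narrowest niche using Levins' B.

Σp_Iᵢ² = 0.22² + 0.02² + 0.02² + 0.19² + 0.53² + 0.02² = 0.0484 + 0.0004 + 0.0004 + 0.0361 + 0.2809 + 0.0004 = 0.3666
B_I = 1 / 0.3666 = 2.7278
Σp_IVᵢ² = 0.33² + 0.40² + 0.20² + 0.02² + 0.03² + 0.02² = 0.1089 + 0.1600 + 0.0400 + 0.0004 + 0.0009 + 0.0004 = 0.3106
B_IV = 1 / 0.3106 = 3.2196
Σp_IIIᵢ² = 0.46² + 0.21² + 0.02² + 0.02² + 0.27² + 0.02² = 0.2116 + 0.0441 + 0.0004 + 0.0004 + 0.0729 + 0.0004 = 0.3298
B_III = 1 / 0.3298 = 3.0321
Ranking by B (broadest → narrowest): morphospecies IV (3.22) > morphospecies III (3.03) > morphospecies I (2.73)

morphospecies IV > morphospecies III > morphospecies I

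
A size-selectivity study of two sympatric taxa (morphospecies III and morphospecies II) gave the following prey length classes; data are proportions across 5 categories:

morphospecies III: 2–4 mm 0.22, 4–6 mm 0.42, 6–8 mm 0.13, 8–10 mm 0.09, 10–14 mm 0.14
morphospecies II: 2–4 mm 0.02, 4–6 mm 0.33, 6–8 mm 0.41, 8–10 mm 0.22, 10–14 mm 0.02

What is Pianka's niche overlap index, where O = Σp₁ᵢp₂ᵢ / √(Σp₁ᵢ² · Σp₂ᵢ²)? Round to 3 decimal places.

0.738

Σ p₁ᵢp₂ᵢ = 0.0044 + 0.1386 + 0.0533 + 0.0198 + 0.0028 = 0.2189
Σp_1ᵢ² = 0.22² + 0.42² + 0.13² + 0.09² + 0.14² = 0.0484 + 0.1764 + 0.0169 + 0.0081 + 0.0196 = 0.2694
Σp_2ᵢ² = 0.02² + 0.33² + 0.41² + 0.22² + 0.02² = 0.0004 + 0.1089 + 0.1681 + 0.0484 + 0.0004 = 0.3262
O = 0.2189 / √(0.2694 × 0.3262) = 0.2189 / 0.296443 = 0.73842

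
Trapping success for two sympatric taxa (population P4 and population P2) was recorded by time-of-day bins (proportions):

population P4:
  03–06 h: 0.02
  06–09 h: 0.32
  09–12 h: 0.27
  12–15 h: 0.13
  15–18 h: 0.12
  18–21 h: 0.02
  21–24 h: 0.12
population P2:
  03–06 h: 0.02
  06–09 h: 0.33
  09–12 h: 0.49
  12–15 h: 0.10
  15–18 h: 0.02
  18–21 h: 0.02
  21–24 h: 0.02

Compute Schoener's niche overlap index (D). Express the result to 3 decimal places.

0.770

Σ|p₁ᵢ − p₂ᵢ| = 0.00 + 0.01 + 0.22 + 0.03 + 0.10 + 0.00 + 0.10 = 0.46
D = 1 − ½ × 0.46 = 1 − 0.230 = 0.77000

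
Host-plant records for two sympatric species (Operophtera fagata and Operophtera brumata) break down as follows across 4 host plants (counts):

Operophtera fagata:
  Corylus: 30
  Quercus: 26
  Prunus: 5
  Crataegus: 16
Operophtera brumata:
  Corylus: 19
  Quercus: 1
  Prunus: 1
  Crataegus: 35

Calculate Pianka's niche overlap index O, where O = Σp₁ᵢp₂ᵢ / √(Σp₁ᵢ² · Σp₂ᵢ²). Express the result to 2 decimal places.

0.68

Proportions for Operophtera fagata (n=77): 30/77=0.3896, 26/77=0.3377, 5/77=0.0649, 16/77=0.2078
Proportions for Operophtera brumata (n=56): 19/56=0.3393, 1/56=0.0179, 1/56=0.0179, 35/56=0.6250
Σ p₁ᵢp₂ᵢ = 0.132191 + 0.006045 + 0.001162 + 0.129875 = 0.269273
Σp_1ᵢ² = 0.3896² + 0.3377² + 0.0649² + 0.2078² = 0.151788 + 0.114041 + 0.004212 + 0.043181 = 0.313222
Σp_2ᵢ² = 0.3393² + 0.0179² + 0.0179² + 0.6250² = 0.115124 + 0.000320 + 0.000320 + 0.390625 = 0.506389
O = 0.269273 / √(0.313222 × 0.506389) = 0.269273 / 0.3982614 = 0.6761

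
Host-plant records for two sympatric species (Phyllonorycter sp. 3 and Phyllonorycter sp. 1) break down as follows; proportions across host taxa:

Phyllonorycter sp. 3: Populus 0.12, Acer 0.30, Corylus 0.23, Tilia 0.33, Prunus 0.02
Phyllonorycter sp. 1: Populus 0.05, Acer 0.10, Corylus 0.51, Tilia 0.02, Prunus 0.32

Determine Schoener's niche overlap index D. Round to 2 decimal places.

0.42

Σ|p₁ᵢ − p₂ᵢ| = 0.07 + 0.20 + 0.28 + 0.31 + 0.30 = 1.16
D = 1 − ½ × 1.16 = 1 − 0.580 = 0.4200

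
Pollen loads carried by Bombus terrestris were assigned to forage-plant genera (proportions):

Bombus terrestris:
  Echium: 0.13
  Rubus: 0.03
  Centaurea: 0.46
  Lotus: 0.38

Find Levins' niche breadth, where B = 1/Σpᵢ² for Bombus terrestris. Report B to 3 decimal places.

Σpᵢ² = 0.13² + 0.03² + 0.46² + 0.38² = 0.0169 + 0.0009 + 0.2116 + 0.1444 = 0.3738
B = 1 / 0.3738 = 2.67523

2.675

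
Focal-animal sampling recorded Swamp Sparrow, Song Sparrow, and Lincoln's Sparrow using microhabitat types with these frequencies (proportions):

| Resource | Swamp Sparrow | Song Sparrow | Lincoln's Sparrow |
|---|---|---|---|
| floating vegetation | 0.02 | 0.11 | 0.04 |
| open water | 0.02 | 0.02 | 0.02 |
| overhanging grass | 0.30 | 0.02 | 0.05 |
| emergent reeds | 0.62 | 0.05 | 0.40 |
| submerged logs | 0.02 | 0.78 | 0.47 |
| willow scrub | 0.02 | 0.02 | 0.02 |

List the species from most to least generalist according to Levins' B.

Σp_Swamᵢ² = 0.02² + 0.02² + 0.30² + 0.62² + 0.02² + 0.02² = 0.0004 + 0.0004 + 0.0900 + 0.3844 + 0.0004 + 0.0004 = 0.4760
B_Swam = 1 / 0.4760 = 2.1008
Σp_Songᵢ² = 0.11² + 0.02² + 0.02² + 0.05² + 0.78² + 0.02² = 0.0121 + 0.0004 + 0.0004 + 0.0025 + 0.6084 + 0.0004 = 0.6242
B_Song = 1 / 0.6242 = 1.6021
Σp_Lincᵢ² = 0.04² + 0.02² + 0.05² + 0.40² + 0.47² + 0.02² = 0.0016 + 0.0004 + 0.0025 + 0.1600 + 0.2209 + 0.0004 = 0.3858
B_Linc = 1 / 0.3858 = 2.5920
Ranking by B (broadest → narrowest): Lincoln's Sparrow (2.59) > Swamp Sparrow (2.10) > Song Sparrow (1.60)

Lincoln's Sparrow > Swamp Sparrow > Song Sparrow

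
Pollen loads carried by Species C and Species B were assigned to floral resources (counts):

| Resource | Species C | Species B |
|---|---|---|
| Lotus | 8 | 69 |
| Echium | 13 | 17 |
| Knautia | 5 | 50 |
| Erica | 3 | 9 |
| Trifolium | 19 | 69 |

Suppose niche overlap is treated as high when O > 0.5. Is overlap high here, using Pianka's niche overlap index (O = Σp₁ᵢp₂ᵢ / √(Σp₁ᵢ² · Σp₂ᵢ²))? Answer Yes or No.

Proportions for Species C (n=48): 8/48=0.1667, 13/48=0.2708, 5/48=0.1042, 3/48=0.0625, 19/48=0.3958
Proportions for Species B (n=214): 69/214=0.3224, 17/214=0.0794, 50/214=0.2336, 9/214=0.0421, 69/214=0.3224
Σ p₁ᵢp₂ᵢ = 0.053744 + 0.021502 + 0.024341 + 0.002631 + 0.127606 = 0.229824
Σp_1ᵢ² = 0.1667² + 0.2708² + 0.1042² + 0.0625² + 0.3958² = 0.027789 + 0.073333 + 0.010858 + 0.003906 + 0.156658 = 0.272544
Σp_2ᵢ² = 0.3224² + 0.0794² + 0.2336² + 0.0421² + 0.3224² = 0.103942 + 0.006304 + 0.054569 + 0.001772 + 0.103942 = 0.270529
O = 0.229824 / √(0.272544 × 0.270529) = 0.229824 / 0.2715346 = 0.8464
O = 0.8464 > 0.5 → Yes.

Yes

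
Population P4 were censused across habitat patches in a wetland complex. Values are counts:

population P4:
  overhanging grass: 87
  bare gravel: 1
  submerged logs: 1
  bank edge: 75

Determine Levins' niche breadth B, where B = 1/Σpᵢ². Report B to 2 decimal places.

Proportions for population P4 (n=164): 87/164=0.5305, 1/164=0.0061, 1/164=0.0061, 75/164=0.4573
Σpᵢ² = 0.5305² + 0.0061² + 0.0061² + 0.4573² = 0.281430 + 0.000037 + 0.000037 + 0.209123 = 0.490627
B = 1 / 0.490627 = 2.0382

2.04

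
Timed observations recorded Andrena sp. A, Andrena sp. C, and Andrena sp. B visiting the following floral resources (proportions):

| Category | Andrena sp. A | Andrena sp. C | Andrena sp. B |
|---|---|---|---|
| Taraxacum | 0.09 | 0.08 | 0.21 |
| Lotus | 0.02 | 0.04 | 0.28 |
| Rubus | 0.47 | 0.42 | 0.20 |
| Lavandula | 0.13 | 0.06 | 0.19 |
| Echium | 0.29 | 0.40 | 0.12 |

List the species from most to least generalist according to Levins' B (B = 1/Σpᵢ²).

Σp_Aᵢ² = 0.09² + 0.02² + 0.47² + 0.13² + 0.29² = 0.0081 + 0.0004 + 0.2209 + 0.0169 + 0.0841 = 0.3304
B_A = 1 / 0.3304 = 3.0266
Σp_Cᵢ² = 0.08² + 0.04² + 0.42² + 0.06² + 0.40² = 0.0064 + 0.0016 + 0.1764 + 0.0036 + 0.1600 = 0.3480
B_C = 1 / 0.3480 = 2.8736
Σp_Bᵢ² = 0.21² + 0.28² + 0.20² + 0.19² + 0.12² = 0.0441 + 0.0784 + 0.0400 + 0.0361 + 0.0144 = 0.2130
B_B = 1 / 0.2130 = 4.6948
Ranking by B (broadest → narrowest): Andrena sp. B (4.69) > Andrena sp. A (3.03) > Andrena sp. C (2.87)

Andrena sp. B > Andrena sp. A > Andrena sp. C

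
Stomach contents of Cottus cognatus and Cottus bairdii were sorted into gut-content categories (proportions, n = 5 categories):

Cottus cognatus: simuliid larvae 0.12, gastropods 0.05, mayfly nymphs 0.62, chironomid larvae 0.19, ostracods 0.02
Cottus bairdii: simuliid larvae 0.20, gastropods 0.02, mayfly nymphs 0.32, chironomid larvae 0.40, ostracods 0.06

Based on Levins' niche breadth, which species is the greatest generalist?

Σp_cognᵢ² = 0.12² + 0.05² + 0.62² + 0.19² + 0.02² = 0.0144 + 0.0025 + 0.3844 + 0.0361 + 0.0004 = 0.4378
B_cogn = 1 / 0.4378 = 2.2841
Σp_bairᵢ² = 0.20² + 0.02² + 0.32² + 0.40² + 0.06² = 0.0400 + 0.0004 + 0.1024 + 0.1600 + 0.0036 = 0.3064
B_bair = 1 / 0.3064 = 3.2637
Highest B → broadest niche (most generalist): Cottus bairdii (B = 3.26).

Cottus bairdii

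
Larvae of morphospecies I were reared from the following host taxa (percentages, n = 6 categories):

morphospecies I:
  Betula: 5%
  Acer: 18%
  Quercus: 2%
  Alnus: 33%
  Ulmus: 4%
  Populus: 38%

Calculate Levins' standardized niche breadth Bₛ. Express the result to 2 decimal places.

Convert percentages to proportions (divide by 100).
Σpᵢ² = 0.05² + 0.18² + 0.02² + 0.33² + 0.04² + 0.38² = 0.0025 + 0.0324 + 0.0004 + 0.1089 + 0.0016 + 0.1444 = 0.2902
B = 1 / 0.2902 = 3.4459
Bₛ = (B − 1)/(n − 1) = (3.4459 − 1)/(6 − 1) = 2.4459/5 = 0.4892

0.49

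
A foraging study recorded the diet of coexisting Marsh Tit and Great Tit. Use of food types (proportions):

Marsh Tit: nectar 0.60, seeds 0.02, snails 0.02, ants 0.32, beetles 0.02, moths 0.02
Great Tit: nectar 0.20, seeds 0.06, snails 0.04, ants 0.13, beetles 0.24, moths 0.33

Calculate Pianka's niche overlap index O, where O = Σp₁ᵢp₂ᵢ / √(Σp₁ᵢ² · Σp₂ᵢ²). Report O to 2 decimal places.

0.54

Σ p₁ᵢp₂ᵢ = 0.1200 + 0.0012 + 0.0008 + 0.0416 + 0.0048 + 0.0066 = 0.1750
Σp_1ᵢ² = 0.60² + 0.02² + 0.02² + 0.32² + 0.02² + 0.02² = 0.3600 + 0.0004 + 0.0004 + 0.1024 + 0.0004 + 0.0004 = 0.4640
Σp_2ᵢ² = 0.20² + 0.06² + 0.04² + 0.13² + 0.24² + 0.33² = 0.0400 + 0.0036 + 0.0016 + 0.0169 + 0.0576 + 0.1089 = 0.2286
O = 0.1750 / √(0.4640 × 0.2286) = 0.1750 / 0.32568 = 0.5373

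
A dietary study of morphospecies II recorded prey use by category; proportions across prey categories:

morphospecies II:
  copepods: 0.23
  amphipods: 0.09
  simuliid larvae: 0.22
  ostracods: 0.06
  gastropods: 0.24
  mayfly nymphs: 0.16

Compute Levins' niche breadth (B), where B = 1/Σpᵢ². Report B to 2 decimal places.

5.10

Σpᵢ² = 0.23² + 0.09² + 0.22² + 0.06² + 0.24² + 0.16² = 0.0529 + 0.0081 + 0.0484 + 0.0036 + 0.0576 + 0.0256 = 0.1962
B = 1 / 0.1962 = 5.0968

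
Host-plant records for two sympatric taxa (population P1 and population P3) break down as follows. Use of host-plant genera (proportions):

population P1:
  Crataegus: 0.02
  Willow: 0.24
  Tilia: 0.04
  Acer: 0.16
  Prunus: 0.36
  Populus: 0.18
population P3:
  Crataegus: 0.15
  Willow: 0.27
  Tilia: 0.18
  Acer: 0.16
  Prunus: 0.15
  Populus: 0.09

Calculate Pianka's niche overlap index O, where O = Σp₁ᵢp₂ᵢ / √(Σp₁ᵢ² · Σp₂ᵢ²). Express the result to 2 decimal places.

0.80

Σ p₁ᵢp₂ᵢ = 0.0030 + 0.0648 + 0.0072 + 0.0256 + 0.0540 + 0.0162 = 0.1708
Σp_1ᵢ² = 0.02² + 0.24² + 0.04² + 0.16² + 0.36² + 0.18² = 0.0004 + 0.0576 + 0.0016 + 0.0256 + 0.1296 + 0.0324 = 0.2472
Σp_2ᵢ² = 0.15² + 0.27² + 0.18² + 0.16² + 0.15² + 0.09² = 0.0225 + 0.0729 + 0.0324 + 0.0256 + 0.0225 + 0.0081 = 0.1840
O = 0.1708 / √(0.2472 × 0.1840) = 0.1708 / 0.21327 = 0.8009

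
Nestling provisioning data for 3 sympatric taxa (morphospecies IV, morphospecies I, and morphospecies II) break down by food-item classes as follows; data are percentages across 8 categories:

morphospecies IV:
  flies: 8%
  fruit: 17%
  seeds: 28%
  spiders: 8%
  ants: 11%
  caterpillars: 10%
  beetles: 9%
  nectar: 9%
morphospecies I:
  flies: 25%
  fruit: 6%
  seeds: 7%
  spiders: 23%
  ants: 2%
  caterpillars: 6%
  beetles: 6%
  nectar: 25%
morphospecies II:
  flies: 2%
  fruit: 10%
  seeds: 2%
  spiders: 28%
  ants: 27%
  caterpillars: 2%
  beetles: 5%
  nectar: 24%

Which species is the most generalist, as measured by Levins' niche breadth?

Convert percentages to proportions (divide by 100).
Σp_IVᵢ² = 0.08² + 0.17² + 0.28² + 0.08² + 0.11² + 0.10² + 0.09² + 0.09² = 0.0064 + 0.0289 + 0.0784 + 0.0064 + 0.0121 + 0.0100 + 0.0081 + 0.0081 = 0.1584
B_IV = 1 / 0.1584 = 6.3131
Σp_Iᵢ² = 0.25² + 0.06² + 0.07² + 0.23² + 0.02² + 0.06² + 0.06² + 0.25² = 0.0625 + 0.0036 + 0.0049 + 0.0529 + 0.0004 + 0.0036 + 0.0036 + 0.0625 = 0.1940
B_I = 1 / 0.1940 = 5.1546
Σp_IIᵢ² = 0.02² + 0.10² + 0.02² + 0.28² + 0.27² + 0.02² + 0.05² + 0.24² = 0.0004 + 0.0100 + 0.0004 + 0.0784 + 0.0729 + 0.0004 + 0.0025 + 0.0576 = 0.2226
B_II = 1 / 0.2226 = 4.4924
Highest B → broadest niche (most generalist): morphospecies IV (B = 6.31).

morphospecies IV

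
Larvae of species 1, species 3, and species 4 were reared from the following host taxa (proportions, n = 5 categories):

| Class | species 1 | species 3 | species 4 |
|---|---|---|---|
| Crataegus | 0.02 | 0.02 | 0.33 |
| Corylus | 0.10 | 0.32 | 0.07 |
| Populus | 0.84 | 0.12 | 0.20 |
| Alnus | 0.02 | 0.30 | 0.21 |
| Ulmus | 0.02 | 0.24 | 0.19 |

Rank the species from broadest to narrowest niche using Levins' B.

species 4 > species 3 > species 1

Σp_1ᵢ² = 0.02² + 0.10² + 0.84² + 0.02² + 0.02² = 0.0004 + 0.0100 + 0.7056 + 0.0004 + 0.0004 = 0.7168
B_1 = 1 / 0.7168 = 1.3951
Σp_3ᵢ² = 0.02² + 0.32² + 0.12² + 0.30² + 0.24² = 0.0004 + 0.1024 + 0.0144 + 0.0900 + 0.0576 = 0.2648
B_3 = 1 / 0.2648 = 3.7764
Σp_4ᵢ² = 0.33² + 0.07² + 0.20² + 0.21² + 0.19² = 0.1089 + 0.0049 + 0.0400 + 0.0441 + 0.0361 = 0.2340
B_4 = 1 / 0.2340 = 4.2735
Ranking by B (broadest → narrowest): species 4 (4.27) > species 3 (3.78) > species 1 (1.40)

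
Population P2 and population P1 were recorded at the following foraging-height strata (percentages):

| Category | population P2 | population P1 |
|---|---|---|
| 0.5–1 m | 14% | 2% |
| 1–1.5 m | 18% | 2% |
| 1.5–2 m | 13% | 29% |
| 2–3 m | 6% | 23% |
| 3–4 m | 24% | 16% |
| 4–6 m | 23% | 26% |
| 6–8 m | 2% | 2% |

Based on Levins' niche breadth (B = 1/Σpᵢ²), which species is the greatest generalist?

population P2

Convert percentages to proportions (divide by 100).
Σp_P2ᵢ² = 0.14² + 0.18² + 0.13² + 0.06² + 0.24² + 0.23² + 0.02² = 0.0196 + 0.0324 + 0.0169 + 0.0036 + 0.0576 + 0.0529 + 0.0004 = 0.1834
B_P2 = 1 / 0.1834 = 5.4526
Σp_P1ᵢ² = 0.02² + 0.02² + 0.29² + 0.23² + 0.16² + 0.26² + 0.02² = 0.0004 + 0.0004 + 0.0841 + 0.0529 + 0.0256 + 0.0676 + 0.0004 = 0.2314
B_P1 = 1 / 0.2314 = 4.3215
Highest B → broadest niche (most generalist): population P2 (B = 5.45).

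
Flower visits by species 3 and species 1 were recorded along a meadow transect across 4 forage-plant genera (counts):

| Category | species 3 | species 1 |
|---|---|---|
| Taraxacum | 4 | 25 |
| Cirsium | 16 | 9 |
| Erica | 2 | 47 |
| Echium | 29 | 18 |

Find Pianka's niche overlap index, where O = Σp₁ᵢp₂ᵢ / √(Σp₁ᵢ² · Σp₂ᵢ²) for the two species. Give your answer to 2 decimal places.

0.45

Proportions for species 3 (n=51): 4/51=0.0784, 16/51=0.3137, 2/51=0.0392, 29/51=0.5686
Proportions for species 1 (n=99): 25/99=0.2525, 9/99=0.0909, 47/99=0.4747, 18/99=0.1818
Σ p₁ᵢp₂ᵢ = 0.019796 + 0.028515 + 0.018608 + 0.103371 = 0.170290
Σp_1ᵢ² = 0.0784² + 0.3137² + 0.0392² + 0.5686² = 0.006147 + 0.098408 + 0.001537 + 0.323306 = 0.429398
Σp_2ᵢ² = 0.2525² + 0.0909² + 0.4747² + 0.1818² = 0.063756 + 0.008263 + 0.225340 + 0.033051 = 0.330410
O = 0.170290 / √(0.429398 × 0.330410) = 0.170290 / 0.3766662 = 0.4521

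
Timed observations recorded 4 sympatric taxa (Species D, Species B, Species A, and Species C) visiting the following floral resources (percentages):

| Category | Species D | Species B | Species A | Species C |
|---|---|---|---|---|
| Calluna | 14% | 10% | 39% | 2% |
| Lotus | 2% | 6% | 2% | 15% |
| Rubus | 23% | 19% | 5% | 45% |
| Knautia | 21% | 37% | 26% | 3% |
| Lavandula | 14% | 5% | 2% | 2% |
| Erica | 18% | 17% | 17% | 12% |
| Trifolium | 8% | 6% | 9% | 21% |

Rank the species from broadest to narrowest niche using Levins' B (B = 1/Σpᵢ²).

Species D > Species B > Species A > Species C

Convert percentages to proportions (divide by 100).
Σp_Dᵢ² = 0.14² + 0.02² + 0.23² + 0.21² + 0.14² + 0.18² + 0.08² = 0.0196 + 0.0004 + 0.0529 + 0.0441 + 0.0196 + 0.0324 + 0.0064 = 0.1754
B_D = 1 / 0.1754 = 5.7013
Σp_Bᵢ² = 0.10² + 0.06² + 0.19² + 0.37² + 0.05² + 0.17² + 0.06² = 0.0100 + 0.0036 + 0.0361 + 0.1369 + 0.0025 + 0.0289 + 0.0036 = 0.2216
B_B = 1 / 0.2216 = 4.5126
Σp_Aᵢ² = 0.39² + 0.02² + 0.05² + 0.26² + 0.02² + 0.17² + 0.09² = 0.1521 + 0.0004 + 0.0025 + 0.0676 + 0.0004 + 0.0289 + 0.0081 = 0.2600
B_A = 1 / 0.2600 = 3.8462
Σp_Cᵢ² = 0.02² + 0.15² + 0.45² + 0.03² + 0.02² + 0.12² + 0.21² = 0.0004 + 0.0225 + 0.2025 + 0.0009 + 0.0004 + 0.0144 + 0.0441 = 0.2852
B_C = 1 / 0.2852 = 3.5063
Ranking by B (broadest → narrowest): Species D (5.70) > Species B (4.51) > Species A (3.85) > Species C (3.51)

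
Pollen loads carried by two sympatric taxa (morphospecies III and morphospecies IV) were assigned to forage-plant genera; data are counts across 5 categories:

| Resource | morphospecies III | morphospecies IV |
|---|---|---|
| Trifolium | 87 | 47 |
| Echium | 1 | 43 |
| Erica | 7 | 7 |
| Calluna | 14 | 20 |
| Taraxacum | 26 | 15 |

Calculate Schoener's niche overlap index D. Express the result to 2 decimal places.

0.63

Proportions for morphospecies III (n=135): 87/135=0.6444, 1/135=0.0074, 7/135=0.0519, 14/135=0.1037, 26/135=0.1926
Proportions for morphospecies IV (n=132): 47/132=0.3561, 43/132=0.3258, 7/132=0.0530, 20/132=0.1515, 15/132=0.1136
Σ|p₁ᵢ − p₂ᵢ| = 0.2883 + 0.3184 + 0.0011 + 0.0478 + 0.0790 = 0.7346
D = 1 − ½ × 0.7346 = 1 − 0.36730 = 0.63270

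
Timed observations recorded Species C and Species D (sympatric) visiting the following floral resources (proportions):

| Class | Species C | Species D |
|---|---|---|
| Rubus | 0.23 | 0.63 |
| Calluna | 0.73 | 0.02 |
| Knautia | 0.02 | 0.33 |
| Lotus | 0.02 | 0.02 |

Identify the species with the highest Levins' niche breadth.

Species D

Σp_Cᵢ² = 0.23² + 0.73² + 0.02² + 0.02² = 0.0529 + 0.5329 + 0.0004 + 0.0004 = 0.5866
B_C = 1 / 0.5866 = 1.7047
Σp_Dᵢ² = 0.63² + 0.02² + 0.33² + 0.02² = 0.3969 + 0.0004 + 0.1089 + 0.0004 = 0.5066
B_D = 1 / 0.5066 = 1.9739
Highest B → broadest niche (most generalist): Species D (B = 1.97).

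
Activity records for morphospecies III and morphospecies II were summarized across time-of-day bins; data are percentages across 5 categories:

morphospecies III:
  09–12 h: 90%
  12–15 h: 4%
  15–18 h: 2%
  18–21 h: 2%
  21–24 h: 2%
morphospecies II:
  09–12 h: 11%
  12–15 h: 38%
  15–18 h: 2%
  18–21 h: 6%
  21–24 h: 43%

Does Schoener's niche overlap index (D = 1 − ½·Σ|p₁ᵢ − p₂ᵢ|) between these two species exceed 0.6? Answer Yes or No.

No

Convert percentages to proportions (divide by 100).
Σ|p₁ᵢ − p₂ᵢ| = 0.79 + 0.34 + 0.00 + 0.04 + 0.41 = 1.58
D = 1 − ½ × 1.58 = 1 − 0.790 = 0.2100
D = 0.2100 < 0.6 → No.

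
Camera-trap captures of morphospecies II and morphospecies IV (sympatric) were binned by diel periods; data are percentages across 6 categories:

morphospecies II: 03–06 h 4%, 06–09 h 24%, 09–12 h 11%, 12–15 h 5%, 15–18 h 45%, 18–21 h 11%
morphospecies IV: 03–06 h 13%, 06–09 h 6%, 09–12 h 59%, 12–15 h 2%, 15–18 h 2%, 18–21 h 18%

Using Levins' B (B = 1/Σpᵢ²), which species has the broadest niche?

morphospecies II

Convert percentages to proportions (divide by 100).
Σp_IIᵢ² = 0.04² + 0.24² + 0.11² + 0.05² + 0.45² + 0.11² = 0.0016 + 0.0576 + 0.0121 + 0.0025 + 0.2025 + 0.0121 = 0.2884
B_II = 1 / 0.2884 = 3.4674
Σp_IVᵢ² = 0.13² + 0.06² + 0.59² + 0.02² + 0.02² + 0.18² = 0.0169 + 0.0036 + 0.3481 + 0.0004 + 0.0004 + 0.0324 = 0.4018
B_IV = 1 / 0.4018 = 2.4888
Highest B → broadest niche (most generalist): morphospecies II (B = 3.47).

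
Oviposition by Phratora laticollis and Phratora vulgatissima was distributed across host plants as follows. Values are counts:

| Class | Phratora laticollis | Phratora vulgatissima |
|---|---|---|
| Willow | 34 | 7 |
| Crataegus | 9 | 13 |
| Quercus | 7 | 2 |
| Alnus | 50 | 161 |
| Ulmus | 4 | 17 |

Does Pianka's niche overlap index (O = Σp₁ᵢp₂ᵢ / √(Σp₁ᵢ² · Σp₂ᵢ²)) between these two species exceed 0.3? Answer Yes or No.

Yes

Proportions for Phratora laticollis (n=104): 34/104=0.3269, 9/104=0.0865, 7/104=0.0673, 50/104=0.4808, 4/104=0.0385
Proportions for Phratora vulgatissima (n=200): 7/200=0.0350, 13/200=0.0650, 2/200=0.0100, 161/200=0.8050, 17/200=0.0850
Σ p₁ᵢp₂ᵢ = 0.011442 + 0.005623 + 0.000673 + 0.387044 + 0.003273 = 0.408055
Σp_1ᵢ² = 0.3269² + 0.0865² + 0.0673² + 0.4808² + 0.0385² = 0.106864 + 0.007482 + 0.004529 + 0.231169 + 0.001482 = 0.351526
Σp_2ᵢ² = 0.0350² + 0.0650² + 0.0100² + 0.8050² + 0.0850² = 0.001225 + 0.004225 + 0.000100 + 0.648025 + 0.007225 = 0.660800
O = 0.408055 / √(0.351526 × 0.660800) = 0.408055 / 0.4819630 = 0.8467
O = 0.8467 > 0.3 → Yes.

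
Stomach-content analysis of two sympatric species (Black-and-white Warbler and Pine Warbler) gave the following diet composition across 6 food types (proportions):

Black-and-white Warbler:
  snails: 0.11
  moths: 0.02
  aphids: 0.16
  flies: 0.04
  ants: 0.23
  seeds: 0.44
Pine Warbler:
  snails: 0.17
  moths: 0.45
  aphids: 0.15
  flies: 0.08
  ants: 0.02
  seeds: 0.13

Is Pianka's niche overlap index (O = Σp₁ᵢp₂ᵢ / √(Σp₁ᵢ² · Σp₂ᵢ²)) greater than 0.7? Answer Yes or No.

No

Σ p₁ᵢp₂ᵢ = 0.0187 + 0.0090 + 0.0240 + 0.0032 + 0.0046 + 0.0572 = 0.1167
Σp_1ᵢ² = 0.11² + 0.02² + 0.16² + 0.04² + 0.23² + 0.44² = 0.0121 + 0.0004 + 0.0256 + 0.0016 + 0.0529 + 0.1936 = 0.2862
Σp_2ᵢ² = 0.17² + 0.45² + 0.15² + 0.08² + 0.02² + 0.13² = 0.0289 + 0.2025 + 0.0225 + 0.0064 + 0.0004 + 0.0169 = 0.2776
O = 0.1167 / √(0.2862 × 0.2776) = 0.1167 / 0.28187 = 0.4140
O = 0.4140 < 0.7 → No.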